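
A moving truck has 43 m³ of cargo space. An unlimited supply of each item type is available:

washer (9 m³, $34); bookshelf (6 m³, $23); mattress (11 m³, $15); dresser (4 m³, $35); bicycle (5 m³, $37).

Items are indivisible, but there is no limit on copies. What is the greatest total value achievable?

Best value-per-unit is dresser at 35/4; filling with it alone gives 10×35 = 350.
Optimal mix: 7×dresser + 3×bicycle → volume 43, value 356.

$356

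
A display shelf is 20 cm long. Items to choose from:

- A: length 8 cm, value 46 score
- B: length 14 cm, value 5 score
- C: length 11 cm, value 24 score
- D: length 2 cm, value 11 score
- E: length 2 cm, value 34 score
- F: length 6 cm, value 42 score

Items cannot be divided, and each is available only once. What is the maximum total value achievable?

Check high-value combinations within 20 cm:
- A+D+E+F: length 8+2+2+6=18, value 46+11+34+42=133
- A+E+F: length 8+2+6=16, value 46+34+42=122
- C+E+F: length 11+2+6=19, value 24+34+42=100
Best: 133 score.

133 score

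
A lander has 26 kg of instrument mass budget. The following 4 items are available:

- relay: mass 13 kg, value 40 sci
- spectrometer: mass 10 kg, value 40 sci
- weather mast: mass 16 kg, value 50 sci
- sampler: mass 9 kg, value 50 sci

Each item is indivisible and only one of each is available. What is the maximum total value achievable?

Check high-value combinations within 26 kg:
- weather mast+sampler: mass 16+9=25, value 50+50=100
- spectrometer+sampler: mass 10+9=19, value 40+50=90
- relay+sampler: mass 13+9=22, value 40+50=90
- spectrometer+weather mast: mass 10+16=26, value 40+50=90
Best: 100 sci.

100 sci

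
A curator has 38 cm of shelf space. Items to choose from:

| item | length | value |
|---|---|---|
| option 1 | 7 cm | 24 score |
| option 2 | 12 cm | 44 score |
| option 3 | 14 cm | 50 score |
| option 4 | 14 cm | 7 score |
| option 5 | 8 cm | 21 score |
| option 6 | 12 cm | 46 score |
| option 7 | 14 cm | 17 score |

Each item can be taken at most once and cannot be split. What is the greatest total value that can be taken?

Check high-value combinations within 38 cm:
- option 2+option 3+option 6: length 12+14+12=38, value 44+50+46=140
- option 1+option 3+option 6: length 7+14+12=33, value 24+50+46=120
- option 1+option 2+option 3: length 7+12+14=33, value 24+44+50=118
- option 3+option 5+option 6: length 14+8+12=34, value 50+21+46=117
- option 2+option 3+option 5: length 12+14+8=34, value 44+50+21=115
Best: 140 score.

140 score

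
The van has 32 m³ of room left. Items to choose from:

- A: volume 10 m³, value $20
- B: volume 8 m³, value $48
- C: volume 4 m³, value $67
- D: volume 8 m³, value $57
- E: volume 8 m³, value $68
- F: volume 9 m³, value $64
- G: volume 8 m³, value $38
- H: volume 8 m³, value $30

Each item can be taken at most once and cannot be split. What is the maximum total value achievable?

$256

Check high-value combinations within 32 m³:
- C+D+E+F: volume 4+8+8+9=29, value 67+57+68+64=256
- B+C+E+F: volume 8+4+8+9=29, value 48+67+68+64=247
- B+C+D+E: volume 8+4+8+8=28, value 48+67+57+68=240
Best: $256.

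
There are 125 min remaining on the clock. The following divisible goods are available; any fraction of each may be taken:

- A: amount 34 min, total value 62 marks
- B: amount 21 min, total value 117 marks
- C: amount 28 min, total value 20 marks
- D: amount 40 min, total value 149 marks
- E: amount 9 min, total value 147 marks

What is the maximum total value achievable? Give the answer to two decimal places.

490.00

Take in order of value per unit:
- E (147/9 per unit): all 9 → value 147, running total 147.00
- B (117/21 per unit): all 21 → value 117, running total 264.00
- D (149/40 per unit): all 40 → value 149, running total 413.00
- A (62/34 per unit): all 34 → value 62, running total 475.00
- C (20/28 per unit): 21 of 28 → value 21×20/28 = 15.0000, running total 490.00
Total 490.00.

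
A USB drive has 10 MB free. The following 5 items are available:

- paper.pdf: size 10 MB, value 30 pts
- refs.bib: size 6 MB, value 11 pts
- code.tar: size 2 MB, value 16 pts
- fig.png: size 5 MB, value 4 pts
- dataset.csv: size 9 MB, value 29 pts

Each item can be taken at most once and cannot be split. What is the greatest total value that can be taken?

30 pts

Check high-value combinations within 10 MB:
- paper.pdf: size 10, value 30
- dataset.csv: size 9, value 29
- refs.bib+code.tar: size 6+2=8, value 11+16=27
Best: 30 pts.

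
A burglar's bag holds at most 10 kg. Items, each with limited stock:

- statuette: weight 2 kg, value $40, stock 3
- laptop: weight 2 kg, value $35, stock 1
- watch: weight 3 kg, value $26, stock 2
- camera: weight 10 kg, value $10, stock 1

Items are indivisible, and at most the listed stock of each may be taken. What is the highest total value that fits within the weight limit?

$155

Top feasible selections:
- 3×statuette + 1×laptop: weight 8, value 155
- 3×statuette + 1×watch: weight 9, value 146
- 2×statuette + 1×laptop + 1×watch: weight 9, value 141
- 2×statuette + 2×watch: weight 10, value 132
Best: $155.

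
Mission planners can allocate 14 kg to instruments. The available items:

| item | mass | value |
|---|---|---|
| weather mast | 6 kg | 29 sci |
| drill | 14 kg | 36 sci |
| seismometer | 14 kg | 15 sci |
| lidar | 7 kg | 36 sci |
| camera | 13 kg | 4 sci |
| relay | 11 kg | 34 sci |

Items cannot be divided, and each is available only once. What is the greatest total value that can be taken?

65 sci

Check high-value combinations within 14 kg:
- weather mast+lidar: mass 6+7=13, value 29+36=65
- lidar: mass 7, value 36
- drill: mass 14, value 36
- relay: mass 11, value 34
- weather mast: mass 6, value 29
Best: 65 sci.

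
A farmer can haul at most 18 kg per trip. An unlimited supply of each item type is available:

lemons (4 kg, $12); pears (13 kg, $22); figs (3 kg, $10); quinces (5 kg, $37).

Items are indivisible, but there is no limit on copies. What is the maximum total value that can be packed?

Best value-per-unit is quinces at 37/5; filling with it alone gives 3×37 = 111.
Optimal mix: 1×figs + 3×quinces → weight 18, value 121.

$121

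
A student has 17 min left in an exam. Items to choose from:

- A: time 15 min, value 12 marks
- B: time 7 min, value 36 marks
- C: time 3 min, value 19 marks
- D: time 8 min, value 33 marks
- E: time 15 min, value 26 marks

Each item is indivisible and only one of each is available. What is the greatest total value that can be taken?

Check high-value combinations within 17 min:
- B+D: time 7+8=15, value 36+33=69
- B+C: time 7+3=10, value 36+19=55
- C+D: time 3+8=11, value 19+33=52
- B: time 7, value 36
- D: time 8, value 33
Best: 69 marks.

69 marks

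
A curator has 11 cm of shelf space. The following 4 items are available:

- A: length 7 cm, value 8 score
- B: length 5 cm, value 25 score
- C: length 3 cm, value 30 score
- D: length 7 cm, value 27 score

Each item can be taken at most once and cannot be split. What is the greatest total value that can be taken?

Check high-value combinations within 11 cm:
- C+D: length 3+7=10, value 30+27=57
- B+C: length 5+3=8, value 25+30=55
- A+C: length 7+3=10, value 8+30=38
Best: 57 score.

57 score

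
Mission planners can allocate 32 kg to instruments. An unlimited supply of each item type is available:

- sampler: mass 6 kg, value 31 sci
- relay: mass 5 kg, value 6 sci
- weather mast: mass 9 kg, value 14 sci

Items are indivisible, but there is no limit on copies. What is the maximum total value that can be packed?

155 sci

Best value-per-unit is sampler at 31/6, and filling with it alone uses mass 5×6=30. No mix of the others beats 5×31 = 155.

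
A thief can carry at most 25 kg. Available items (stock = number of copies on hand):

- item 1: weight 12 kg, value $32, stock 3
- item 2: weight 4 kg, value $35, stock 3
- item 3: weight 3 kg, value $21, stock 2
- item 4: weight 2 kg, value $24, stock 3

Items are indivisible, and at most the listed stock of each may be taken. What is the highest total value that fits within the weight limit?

$219

Top feasible selections:
- 3×item 2 + 2×item 3 + 3×item 4: weight 24, value 219
- 3×item 2 + 1×item 3 + 3×item 4: weight 21, value 198
- 3×item 2 + 2×item 3 + 2×item 4: weight 22, value 195
Best: $219.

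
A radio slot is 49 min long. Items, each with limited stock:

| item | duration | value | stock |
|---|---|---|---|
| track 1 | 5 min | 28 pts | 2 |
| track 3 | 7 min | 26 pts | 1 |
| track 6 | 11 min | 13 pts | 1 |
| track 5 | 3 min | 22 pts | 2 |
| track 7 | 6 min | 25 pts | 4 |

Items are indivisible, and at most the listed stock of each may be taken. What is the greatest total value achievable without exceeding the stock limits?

Top feasible selections:
- 2×track 1 + 1×track 3 + 2×track 5 + 4×track 7: duration 47, value 226
- 2×track 1 + 1×track 3 + 1×track 5 + 4×track 7: duration 44, value 204
Best: 226 pts.

226 pts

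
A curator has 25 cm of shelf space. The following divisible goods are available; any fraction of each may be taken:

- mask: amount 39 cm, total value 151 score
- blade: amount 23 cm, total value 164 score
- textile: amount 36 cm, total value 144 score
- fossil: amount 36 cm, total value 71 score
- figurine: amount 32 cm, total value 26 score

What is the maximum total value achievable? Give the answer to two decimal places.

172.00

Take in order of value per unit:
- blade (164/23 per unit): all 23 → value 164, running total 164.00
- textile (144/36 per unit): 2 of 36 → value 2×144/36 = 8.0000, running total 172.00
Total 172.00.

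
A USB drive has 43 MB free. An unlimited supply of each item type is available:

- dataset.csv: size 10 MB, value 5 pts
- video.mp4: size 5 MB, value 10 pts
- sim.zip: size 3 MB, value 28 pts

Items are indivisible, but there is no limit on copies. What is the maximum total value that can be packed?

Best value-per-unit is sim.zip at 28/3, and filling with it alone uses size 14×3=42. No mix of the others beats 14×28 = 392.

392 pts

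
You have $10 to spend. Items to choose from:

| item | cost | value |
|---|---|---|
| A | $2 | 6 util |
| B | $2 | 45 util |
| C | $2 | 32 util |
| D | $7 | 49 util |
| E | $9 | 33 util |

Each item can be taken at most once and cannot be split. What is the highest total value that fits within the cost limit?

94 util

Check high-value combinations within $10:
- B+D: cost 2+7=9, value 45+49=94
- A+B+C: cost 2+2+2=6, value 6+45+32=83
- C+D: cost 2+7=9, value 32+49=81
- B+C: cost 2+2=4, value 45+32=77
Best: 94 util.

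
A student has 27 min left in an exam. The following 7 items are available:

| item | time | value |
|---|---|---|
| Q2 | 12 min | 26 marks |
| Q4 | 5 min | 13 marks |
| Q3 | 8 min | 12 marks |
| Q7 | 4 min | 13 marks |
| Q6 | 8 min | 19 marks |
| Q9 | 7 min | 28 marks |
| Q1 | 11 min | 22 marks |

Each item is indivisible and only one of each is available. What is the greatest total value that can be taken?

76 marks

Check high-value combinations within 27 min:
- Q4+Q7+Q9+Q1: time 5+4+7+11=27, value 13+13+28+22=76
- Q4+Q7+Q6+Q9: time 5+4+8+7=24, value 13+13+19+28=73
- Q2+Q6+Q9: time 12+8+7=27, value 26+19+28=73
Best: 76 marks.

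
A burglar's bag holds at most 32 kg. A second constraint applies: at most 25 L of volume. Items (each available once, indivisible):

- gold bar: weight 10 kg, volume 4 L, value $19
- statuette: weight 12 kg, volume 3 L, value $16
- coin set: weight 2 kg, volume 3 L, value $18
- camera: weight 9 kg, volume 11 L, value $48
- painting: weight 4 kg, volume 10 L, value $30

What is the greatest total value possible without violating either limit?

Feasible sets respecting both limits:
- gold bar+camera+painting: weight 23, volume 25, value 97
- coin set+camera+painting: weight 15, volume 24, value 96
- statuette+camera+painting: weight 25, volume 24, value 94
- gold bar+coin set+camera: weight 21, volume 18, value 85
Best: $97.

$97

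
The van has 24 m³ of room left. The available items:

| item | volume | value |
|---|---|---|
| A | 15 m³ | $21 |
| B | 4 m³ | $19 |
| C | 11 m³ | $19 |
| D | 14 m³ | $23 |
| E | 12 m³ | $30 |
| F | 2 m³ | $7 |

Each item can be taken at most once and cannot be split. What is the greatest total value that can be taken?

Check high-value combinations within 24 m³:
- B+E+F: volume 4+12+2=18, value 19+30+7=56
- B+E: volume 4+12=16, value 19+30=49
- B+D+F: volume 4+14+2=20, value 19+23+7=49
- C+E: volume 11+12=23, value 19+30=49
- A+B+F: volume 15+4+2=21, value 21+19+7=47
Best: $56.

$56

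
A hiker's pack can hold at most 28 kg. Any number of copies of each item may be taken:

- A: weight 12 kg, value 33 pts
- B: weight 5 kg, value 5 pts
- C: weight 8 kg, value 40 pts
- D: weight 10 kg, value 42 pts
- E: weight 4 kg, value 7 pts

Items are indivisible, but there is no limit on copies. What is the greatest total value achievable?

127 pts

Best value-per-unit is C at 40/8; filling with it alone gives 3×40 = 120.
Optimal mix: 3×C + 1×E → weight 28, value 127.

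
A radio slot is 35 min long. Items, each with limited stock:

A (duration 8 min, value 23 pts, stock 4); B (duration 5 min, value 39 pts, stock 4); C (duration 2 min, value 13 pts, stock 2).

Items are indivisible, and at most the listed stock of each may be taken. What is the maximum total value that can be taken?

205 pts

Best selections within duration 35 and stock limits:
- 1×A + 4×B + 2×C: duration 32, value 205
- 1×A + 4×B + 1×C: duration 30, value 192
Best: 205 pts.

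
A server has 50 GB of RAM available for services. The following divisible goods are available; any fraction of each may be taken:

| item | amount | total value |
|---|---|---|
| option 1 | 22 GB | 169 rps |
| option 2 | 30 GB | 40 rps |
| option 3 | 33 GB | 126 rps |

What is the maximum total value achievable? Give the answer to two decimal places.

275.91

Take in order of value per unit:
- option 1 (169/22 per unit): all 22 → value 169, running total 169.00
- option 3 (126/33 per unit): 28 of 33 → value 28×126/33 = 106.9091, running total 275.91
Total 275.91.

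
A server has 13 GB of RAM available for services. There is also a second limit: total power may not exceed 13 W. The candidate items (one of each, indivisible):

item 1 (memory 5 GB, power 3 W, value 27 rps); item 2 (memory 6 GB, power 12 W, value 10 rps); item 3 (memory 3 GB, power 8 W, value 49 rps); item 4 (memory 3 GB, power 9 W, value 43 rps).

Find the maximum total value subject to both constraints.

76 rps

Feasible sets respecting both limits:
- item 1+item 3: memory 8, power 11, value 76
- item 1+item 4: memory 8, power 12, value 70
- item 3: memory 3, power 8, value 49
- item 4: memory 3, power 9, value 43
Best: 76 rps.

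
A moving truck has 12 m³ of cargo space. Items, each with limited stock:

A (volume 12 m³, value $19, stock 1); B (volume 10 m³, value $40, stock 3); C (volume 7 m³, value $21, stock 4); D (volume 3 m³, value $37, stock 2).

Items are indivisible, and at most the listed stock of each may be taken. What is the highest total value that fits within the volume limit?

Top feasible selections:
- 2×D: volume 6, value 74
- 1×C + 1×D: volume 10, value 58
- 1×B: volume 10, value 40
Best: $74.

$74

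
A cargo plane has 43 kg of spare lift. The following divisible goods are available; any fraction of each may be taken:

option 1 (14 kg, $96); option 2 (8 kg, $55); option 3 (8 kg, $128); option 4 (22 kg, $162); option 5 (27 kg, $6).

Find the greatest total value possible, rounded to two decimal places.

379.29

Take in order of value per unit:
- option 3 (128/8 per unit): all 8 → value 128, running total 128.00
- option 4 (162/22 per unit): all 22 → value 162, running total 290.00
- option 2 (55/8 per unit): all 8 → value 55, running total 345.00
- option 1 (96/14 per unit): 5 of 14 → value 5×96/14 = 34.2857, running total 379.29
Total 379.29.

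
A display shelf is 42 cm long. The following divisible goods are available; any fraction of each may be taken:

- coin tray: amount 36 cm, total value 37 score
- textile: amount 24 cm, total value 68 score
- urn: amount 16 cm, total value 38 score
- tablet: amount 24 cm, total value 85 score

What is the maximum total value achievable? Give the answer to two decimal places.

Take in order of value per unit:
- tablet (85/24 per unit): all 24 → value 85, running total 85.00
- textile (68/24 per unit): 18 of 24 → value 18×68/24 = 51.0000, running total 136.00
Total 136.00.

136.00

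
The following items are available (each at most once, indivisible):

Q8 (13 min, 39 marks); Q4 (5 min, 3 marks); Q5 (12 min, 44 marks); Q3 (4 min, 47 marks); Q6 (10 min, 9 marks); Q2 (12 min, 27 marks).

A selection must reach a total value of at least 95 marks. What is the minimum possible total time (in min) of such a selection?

Subsets with value ≥ 95, sorted by total time:
- Q5+Q3+Q6: time 26, value 100
- Q8+Q3+Q6: time 27, value 95
- Q5+Q3+Q2: time 28, value 118
- Q8+Q5+Q3: time 29, value 130
Minimum time: 26 min.

26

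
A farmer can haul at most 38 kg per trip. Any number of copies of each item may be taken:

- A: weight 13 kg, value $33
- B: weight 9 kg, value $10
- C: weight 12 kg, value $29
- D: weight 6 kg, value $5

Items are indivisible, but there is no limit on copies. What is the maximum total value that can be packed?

$95

Best value-per-unit is A at 33/13; filling with it alone gives 2×33 = 66.
Optimal mix: 2×A + 1×C → weight 38, value 95.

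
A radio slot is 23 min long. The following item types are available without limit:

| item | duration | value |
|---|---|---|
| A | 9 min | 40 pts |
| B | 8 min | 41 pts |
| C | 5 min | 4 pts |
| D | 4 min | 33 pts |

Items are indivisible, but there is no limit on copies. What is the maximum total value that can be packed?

Best value-per-unit is D at 33/4, and filling with it alone uses duration 5×4=20. No mix of the others beats 5×33 = 165.

165 pts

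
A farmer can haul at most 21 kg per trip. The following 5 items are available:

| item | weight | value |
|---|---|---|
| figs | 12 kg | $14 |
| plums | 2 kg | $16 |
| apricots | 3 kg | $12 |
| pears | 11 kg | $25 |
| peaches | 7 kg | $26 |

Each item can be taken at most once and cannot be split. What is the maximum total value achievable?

Check high-value combinations within 21 kg:
- plums+pears+peaches: weight 2+11+7=20, value 16+25+26=67
- apricots+pears+peaches: weight 3+11+7=21, value 12+25+26=63
- figs+plums+peaches: weight 12+2+7=21, value 14+16+26=56
- plums+apricots+peaches: weight 2+3+7=12, value 16+12+26=54
Best: $67.

$67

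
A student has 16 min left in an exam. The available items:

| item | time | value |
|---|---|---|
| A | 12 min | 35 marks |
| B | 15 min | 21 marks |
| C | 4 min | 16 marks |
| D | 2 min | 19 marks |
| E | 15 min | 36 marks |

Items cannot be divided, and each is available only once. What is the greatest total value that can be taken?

54 marks

Check high-value combinations within 16 min:
- A+D: time 12+2=14, value 35+19=54
- A+C: time 12+4=16, value 35+16=51
- E: time 15, value 36
- C+D: time 4+2=6, value 16+19=35
Best: 54 marks.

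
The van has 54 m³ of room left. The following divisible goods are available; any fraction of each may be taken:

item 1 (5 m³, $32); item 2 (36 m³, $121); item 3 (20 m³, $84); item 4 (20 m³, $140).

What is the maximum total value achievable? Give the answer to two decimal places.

Take in order of value per unit:
- item 4 (140/20 per unit): all 20 → value 140, running total 140.00
- item 1 (32/5 per unit): all 5 → value 32, running total 172.00
- item 3 (84/20 per unit): all 20 → value 84, running total 256.00
- item 2 (121/36 per unit): 9 of 36 → value 9×121/36 = 30.2500, running total 286.25
Total 286.25.

286.25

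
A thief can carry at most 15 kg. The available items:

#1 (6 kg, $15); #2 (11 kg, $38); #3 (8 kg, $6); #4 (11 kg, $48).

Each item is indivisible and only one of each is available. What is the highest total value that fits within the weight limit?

Check high-value combinations within 15 kg:
- #4: weight 11, value 48
- #2: weight 11, value 38
- #1+#3: weight 6+8=14, value 15+6=21
- #1: weight 6, value 15
- #3: weight 8, value 6
Best: $48.

$48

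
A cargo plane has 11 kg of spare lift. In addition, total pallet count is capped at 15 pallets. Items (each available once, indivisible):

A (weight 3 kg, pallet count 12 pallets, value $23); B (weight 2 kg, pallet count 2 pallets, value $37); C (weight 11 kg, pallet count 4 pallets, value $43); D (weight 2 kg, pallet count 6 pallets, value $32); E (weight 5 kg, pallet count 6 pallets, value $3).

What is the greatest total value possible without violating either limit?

$72

Feasible sets respecting both limits:
- B+D+E: weight 9, pallet count 14, value 72
- B+D: weight 4, pallet count 8, value 69
- A+B: weight 5, pallet count 14, value 60
Best: $72.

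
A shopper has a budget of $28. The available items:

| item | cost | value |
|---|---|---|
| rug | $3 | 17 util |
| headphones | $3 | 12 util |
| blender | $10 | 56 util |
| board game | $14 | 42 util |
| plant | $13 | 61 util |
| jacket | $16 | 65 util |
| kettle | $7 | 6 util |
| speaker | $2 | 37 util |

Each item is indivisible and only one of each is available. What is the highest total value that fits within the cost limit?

171 util

Check high-value combinations within $28:
- rug+blender+plant+speaker: cost 3+10+13+2=28, value 17+56+61+37=171
- headphones+blender+plant+speaker: cost 3+10+13+2=28, value 12+56+61+37=166
- blender+jacket+speaker: cost 10+16+2=28, value 56+65+37=158
- blender+plant+speaker: cost 10+13+2=25, value 56+61+37=154
Best: 171 util.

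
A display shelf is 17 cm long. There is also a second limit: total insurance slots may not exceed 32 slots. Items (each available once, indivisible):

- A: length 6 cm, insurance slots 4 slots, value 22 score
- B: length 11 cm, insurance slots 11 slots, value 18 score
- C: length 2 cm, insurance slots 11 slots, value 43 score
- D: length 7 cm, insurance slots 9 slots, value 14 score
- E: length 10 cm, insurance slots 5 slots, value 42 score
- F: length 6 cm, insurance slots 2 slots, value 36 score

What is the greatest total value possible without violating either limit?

Feasible sets respecting both limits:
- A+C+F: length 14, insurance slots 17, value 101
- C+D+F: length 15, insurance slots 22, value 93
- C+E: length 12, insurance slots 16, value 85
- A+C+D: length 15, insurance slots 24, value 79
Best: 101 score.

101 score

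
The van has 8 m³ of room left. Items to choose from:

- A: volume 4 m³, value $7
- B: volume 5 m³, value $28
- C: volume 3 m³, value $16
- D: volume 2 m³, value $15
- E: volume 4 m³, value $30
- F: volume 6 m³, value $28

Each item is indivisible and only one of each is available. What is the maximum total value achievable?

Check high-value combinations within 8 m³:
- C+E: volume 3+4=7, value 16+30=46
- D+E: volume 2+4=6, value 15+30=45
- B+C: volume 5+3=8, value 28+16=44
- B+D: volume 5+2=7, value 28+15=43
- D+F: volume 2+6=8, value 15+28=43
Best: $46.

$46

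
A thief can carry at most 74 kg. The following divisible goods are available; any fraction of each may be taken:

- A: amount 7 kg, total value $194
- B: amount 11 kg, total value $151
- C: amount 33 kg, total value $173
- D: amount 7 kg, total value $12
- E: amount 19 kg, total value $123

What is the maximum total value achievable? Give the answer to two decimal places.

Take in order of value per unit:
- A (194/7 per unit): all 7 → value 194, running total 194.00
- B (151/11 per unit): all 11 → value 151, running total 345.00
- E (123/19 per unit): all 19 → value 123, running total 468.00
- C (173/33 per unit): all 33 → value 173, running total 641.00
- D (12/7 per unit): 4 of 7 → value 4×12/7 = 6.8571, running total 647.86
Total 647.86.

647.86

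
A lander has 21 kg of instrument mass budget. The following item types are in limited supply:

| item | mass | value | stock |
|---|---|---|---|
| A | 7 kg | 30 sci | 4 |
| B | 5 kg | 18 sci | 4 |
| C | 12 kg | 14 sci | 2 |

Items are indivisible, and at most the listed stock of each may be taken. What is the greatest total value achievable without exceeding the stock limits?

Top feasible selections:
- 3×A: mass 21, value 90
- 2×A + 1×B: mass 19, value 78
- 4×B: mass 20, value 72
Best: 90 sci.

90 sci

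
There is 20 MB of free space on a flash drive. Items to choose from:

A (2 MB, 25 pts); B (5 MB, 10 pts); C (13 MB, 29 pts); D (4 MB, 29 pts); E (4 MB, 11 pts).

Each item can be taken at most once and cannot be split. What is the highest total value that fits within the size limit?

Check high-value combinations within 20 MB:
- A+C+D: size 2+13+4=19, value 25+29+29=83
- A+B+D+E: size 2+5+4+4=15, value 25+10+29+11=75
- A+D+E: size 2+4+4=10, value 25+29+11=65
Best: 83 pts.

83 pts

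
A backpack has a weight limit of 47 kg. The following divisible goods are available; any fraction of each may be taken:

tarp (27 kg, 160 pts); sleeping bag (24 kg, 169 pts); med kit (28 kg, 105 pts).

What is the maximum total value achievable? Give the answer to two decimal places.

Take in order of value per unit:
- sleeping bag (169/24 per unit): all 24 → value 169, running total 169.00
- tarp (160/27 per unit): 23 of 27 → value 23×160/27 = 136.2963, running total 305.30
Total 305.30.

305.30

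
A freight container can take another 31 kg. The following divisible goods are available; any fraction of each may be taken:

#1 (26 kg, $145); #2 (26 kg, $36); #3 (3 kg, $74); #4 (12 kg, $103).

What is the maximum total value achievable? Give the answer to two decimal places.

Take in order of value per unit:
- #3 (74/3 per unit): all 3 → value 74, running total 74.00
- #4 (103/12 per unit): all 12 → value 103, running total 177.00
- #1 (145/26 per unit): 16 of 26 → value 16×145/26 = 89.2308, running total 266.23
Total 266.23.

266.23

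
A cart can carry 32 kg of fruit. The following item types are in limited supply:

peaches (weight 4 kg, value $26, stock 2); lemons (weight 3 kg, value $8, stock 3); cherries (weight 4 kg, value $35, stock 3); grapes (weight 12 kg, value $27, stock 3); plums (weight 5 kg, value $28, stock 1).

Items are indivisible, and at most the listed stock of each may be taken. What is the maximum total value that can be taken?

$201

Top feasible selections:
- 2×peaches + 2×lemons + 3×cherries + 1×plums: weight 31, value 201
- 2×peaches + 1×lemons + 3×cherries + 1×plums: weight 28, value 193
- 2×peaches + 3×cherries + 1×plums: weight 25, value 185
- 2×peaches + 3×cherries + 1×grapes: weight 32, value 184
Best: $201.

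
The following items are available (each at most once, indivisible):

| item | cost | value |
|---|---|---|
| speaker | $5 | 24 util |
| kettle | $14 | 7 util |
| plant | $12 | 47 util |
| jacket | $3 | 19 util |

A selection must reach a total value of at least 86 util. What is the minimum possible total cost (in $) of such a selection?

20

Subsets with value ≥ 86, sorted by total cost:
- speaker+plant+jacket: cost 20, value 90
- speaker+kettle+plant+jacket: cost 34, value 97
Minimum cost: 20 $.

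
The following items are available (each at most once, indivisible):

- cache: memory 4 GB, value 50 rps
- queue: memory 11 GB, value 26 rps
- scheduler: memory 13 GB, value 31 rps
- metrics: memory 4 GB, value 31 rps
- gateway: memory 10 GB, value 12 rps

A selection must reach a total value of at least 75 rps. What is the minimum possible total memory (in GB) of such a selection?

8

Subsets with value ≥ 75, sorted by total memory:
- cache+metrics: memory 8, value 81
- cache+queue: memory 15, value 76
- cache+scheduler: memory 17, value 81
- cache+metrics+gateway: memory 18, value 93
Minimum memory: 8 GB.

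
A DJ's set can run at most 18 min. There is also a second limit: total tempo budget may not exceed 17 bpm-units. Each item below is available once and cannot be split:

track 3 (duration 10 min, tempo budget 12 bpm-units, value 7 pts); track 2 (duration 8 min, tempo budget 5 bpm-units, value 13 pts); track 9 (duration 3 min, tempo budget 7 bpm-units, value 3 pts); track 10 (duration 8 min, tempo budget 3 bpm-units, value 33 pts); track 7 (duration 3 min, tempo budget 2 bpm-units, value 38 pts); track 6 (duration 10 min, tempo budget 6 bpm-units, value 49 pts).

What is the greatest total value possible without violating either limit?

Feasible sets respecting both limits:
- track 9+track 7+track 6: duration 16, tempo budget 15, value 90
- track 7+track 6: duration 13, tempo budget 8, value 87
- track 10+track 6: duration 18, tempo budget 9, value 82
Best: 90 pts.

90 pts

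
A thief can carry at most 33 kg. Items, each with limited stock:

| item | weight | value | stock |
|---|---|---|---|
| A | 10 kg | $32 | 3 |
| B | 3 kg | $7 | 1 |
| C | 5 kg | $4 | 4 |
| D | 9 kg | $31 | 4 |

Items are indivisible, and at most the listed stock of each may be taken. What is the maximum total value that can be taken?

$103

Best selections within weight 33 and stock limits:
- 3×A + 1×B: weight 33, value 103
- 2×A + 1×B + 1×D: weight 32, value 102
Best: $103.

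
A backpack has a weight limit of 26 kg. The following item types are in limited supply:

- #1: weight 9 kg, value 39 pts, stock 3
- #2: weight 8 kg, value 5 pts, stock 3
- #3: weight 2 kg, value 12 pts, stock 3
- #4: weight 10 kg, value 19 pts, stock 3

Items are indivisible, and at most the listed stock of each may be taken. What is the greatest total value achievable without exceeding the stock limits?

Top feasible selections:
- 2×#1 + 3×#3: weight 24, value 114
- 2×#1 + 2×#3: weight 22, value 102
- 1×#1 + 3×#3 + 1×#4: weight 25, value 94
Best: 114 pts.

114 pts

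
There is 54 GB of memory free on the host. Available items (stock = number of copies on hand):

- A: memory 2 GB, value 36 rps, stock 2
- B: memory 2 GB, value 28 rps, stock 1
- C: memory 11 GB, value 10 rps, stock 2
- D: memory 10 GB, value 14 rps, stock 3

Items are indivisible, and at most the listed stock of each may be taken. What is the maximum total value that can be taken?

Best selections within memory 54 and stock limits:
- 2×A + 1×B + 1×C + 3×D: memory 47, value 152
- 2×A + 1×B + 2×C + 2×D: memory 48, value 148
Best: 152 rps.

152 rps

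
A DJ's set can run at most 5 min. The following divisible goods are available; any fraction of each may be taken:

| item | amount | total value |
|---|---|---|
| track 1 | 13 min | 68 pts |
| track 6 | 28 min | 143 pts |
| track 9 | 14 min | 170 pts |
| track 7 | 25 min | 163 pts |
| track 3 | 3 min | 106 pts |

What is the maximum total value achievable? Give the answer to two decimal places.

Take in order of value per unit:
- track 3 (106/3 per unit): all 3 → value 106, running total 106.00
- track 9 (170/14 per unit): 2 of 14 → value 2×170/14 = 24.2857, running total 130.29
Total 130.29.

130.29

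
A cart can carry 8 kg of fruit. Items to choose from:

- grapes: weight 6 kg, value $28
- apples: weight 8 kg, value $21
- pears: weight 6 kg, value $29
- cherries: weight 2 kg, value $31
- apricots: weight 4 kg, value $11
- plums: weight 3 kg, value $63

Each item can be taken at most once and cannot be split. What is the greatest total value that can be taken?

Check high-value combinations within 8 kg:
- cherries+plums: weight 2+3=5, value 31+63=94
- apricots+plums: weight 4+3=7, value 11+63=74
- plums: weight 3, value 63
- pears+cherries: weight 6+2=8, value 29+31=60
- grapes+cherries: weight 6+2=8, value 28+31=59
Best: $94.

$94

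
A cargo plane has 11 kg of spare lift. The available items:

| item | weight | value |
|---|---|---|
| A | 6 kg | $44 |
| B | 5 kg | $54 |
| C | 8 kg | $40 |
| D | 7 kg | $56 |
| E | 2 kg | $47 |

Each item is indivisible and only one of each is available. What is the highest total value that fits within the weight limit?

This is a 0/1 knapsack; check combinations near the capacity.
- D+E: weight 7+2=9, value 56+47=103
- B+E: weight 5+2=7, value 54+47=101
- A+B: weight 6+5=11, value 44+54=98
- A+E: weight 6+2=8, value 44+47=91
Best: $103.

$103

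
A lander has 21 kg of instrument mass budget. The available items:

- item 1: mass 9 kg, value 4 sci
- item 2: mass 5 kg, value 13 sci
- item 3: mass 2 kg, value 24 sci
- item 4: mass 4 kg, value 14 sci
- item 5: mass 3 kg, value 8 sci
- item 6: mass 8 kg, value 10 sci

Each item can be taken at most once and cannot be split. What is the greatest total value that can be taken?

61 sci

This is a 0/1 knapsack; check combinations near the capacity.
- item 2+item 3+item 4+item 6: mass 5+2+4+8=19, value 13+24+14+10=61
- item 2+item 3+item 4+item 5: mass 5+2+4+3=14, value 13+24+14+8=59
- item 3+item 4+item 5+item 6: mass 2+4+3+8=17, value 24+14+8+10=56
Best: 61 sci.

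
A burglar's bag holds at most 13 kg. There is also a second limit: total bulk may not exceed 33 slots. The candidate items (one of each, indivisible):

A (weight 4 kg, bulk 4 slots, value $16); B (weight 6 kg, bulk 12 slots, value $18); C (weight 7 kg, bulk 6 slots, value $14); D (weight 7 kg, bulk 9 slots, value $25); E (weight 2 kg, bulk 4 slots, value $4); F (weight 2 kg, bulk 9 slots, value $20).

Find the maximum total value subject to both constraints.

Feasible sets respecting both limits:
- A+D+F: weight 13, bulk 22, value 61
- A+B+F: weight 12, bulk 25, value 54
- A+C+F: weight 13, bulk 19, value 50
Best: $61.

$61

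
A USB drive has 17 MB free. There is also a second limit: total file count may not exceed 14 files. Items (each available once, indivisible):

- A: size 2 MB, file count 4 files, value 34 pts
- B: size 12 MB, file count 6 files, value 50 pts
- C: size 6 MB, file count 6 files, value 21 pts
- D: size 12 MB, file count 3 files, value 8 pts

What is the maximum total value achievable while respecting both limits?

84 pts

Feasible sets respecting both limits:
- A+B: size 14, file count 10, value 84
- A+C: size 8, file count 10, value 55
- B: size 12, file count 6, value 50
Best: 84 pts.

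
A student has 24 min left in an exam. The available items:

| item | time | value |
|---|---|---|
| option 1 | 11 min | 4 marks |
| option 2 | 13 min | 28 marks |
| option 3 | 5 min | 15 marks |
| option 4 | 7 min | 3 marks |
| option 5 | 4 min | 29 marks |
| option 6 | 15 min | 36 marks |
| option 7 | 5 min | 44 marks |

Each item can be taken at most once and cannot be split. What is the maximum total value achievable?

109 marks

This is a 0/1 knapsack; check combinations near the capacity.
- option 5+option 6+option 7: time 4+15+5=24, value 29+36+44=109
- option 2+option 5+option 7: time 13+4+5=22, value 28+29+44=101
- option 3+option 4+option 5+option 7: time 5+7+4+5=21, value 15+3+29+44=91
Best: 109 marks.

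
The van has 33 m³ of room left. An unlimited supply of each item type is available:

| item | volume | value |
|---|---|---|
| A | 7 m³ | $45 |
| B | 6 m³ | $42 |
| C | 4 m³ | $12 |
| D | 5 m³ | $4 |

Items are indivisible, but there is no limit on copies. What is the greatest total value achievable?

$219

Best value-per-unit is B at 42/6; filling with it alone gives 5×42 = 210.
Optimal mix: 3×A + 2×B → volume 33, value 219.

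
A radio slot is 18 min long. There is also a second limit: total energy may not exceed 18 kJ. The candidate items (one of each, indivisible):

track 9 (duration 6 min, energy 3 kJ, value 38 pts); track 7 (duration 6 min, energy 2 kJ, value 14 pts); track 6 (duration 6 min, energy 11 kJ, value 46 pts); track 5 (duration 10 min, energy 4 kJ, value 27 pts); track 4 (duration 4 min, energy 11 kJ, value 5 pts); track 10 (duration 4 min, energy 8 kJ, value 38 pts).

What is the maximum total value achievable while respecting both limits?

98 pts

Feasible sets respecting both limits:
- track 9+track 7+track 6: duration 18, energy 16, value 98
- track 9+track 7+track 10: duration 16, energy 13, value 90
- track 9+track 6: duration 12, energy 14, value 84
Best: 98 pts.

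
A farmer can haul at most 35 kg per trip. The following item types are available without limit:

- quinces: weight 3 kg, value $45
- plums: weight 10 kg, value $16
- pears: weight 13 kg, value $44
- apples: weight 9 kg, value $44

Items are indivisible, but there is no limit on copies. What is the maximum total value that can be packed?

Best value-per-unit is quinces at 45/3, and filling with it alone uses weight 11×3=33. No mix of the others beats 11×45 = 495.

$495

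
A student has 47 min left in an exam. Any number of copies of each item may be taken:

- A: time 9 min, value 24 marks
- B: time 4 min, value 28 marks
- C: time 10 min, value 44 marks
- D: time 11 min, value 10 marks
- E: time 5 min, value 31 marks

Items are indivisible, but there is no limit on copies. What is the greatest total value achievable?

Best value-per-unit is B at 28/4; filling with it alone gives 11×28 = 308.
Optimal mix: 8×B + 3×E → time 47, value 317.

317 marks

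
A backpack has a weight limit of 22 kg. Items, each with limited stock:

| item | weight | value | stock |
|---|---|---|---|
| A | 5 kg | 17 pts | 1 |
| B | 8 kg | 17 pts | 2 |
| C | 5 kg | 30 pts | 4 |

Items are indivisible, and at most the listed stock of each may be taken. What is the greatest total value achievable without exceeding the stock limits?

Top feasible selections:
- 4×C: weight 20, value 120
- 1×A + 3×C: weight 20, value 107
- 3×C: weight 15, value 90
Best: 120 pts.

120 pts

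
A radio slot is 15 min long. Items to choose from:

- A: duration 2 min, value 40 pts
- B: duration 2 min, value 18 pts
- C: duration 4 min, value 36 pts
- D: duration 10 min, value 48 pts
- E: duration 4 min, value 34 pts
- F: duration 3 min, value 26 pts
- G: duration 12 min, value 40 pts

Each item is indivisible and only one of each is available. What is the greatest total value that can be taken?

Check high-value combinations within 15 min:
- A+B+C+E+F: duration 2+2+4+4+3=15, value 40+18+36+34+26=154
- A+C+E+F: duration 2+4+4+3=13, value 40+36+34+26=136
- A+B+C+E: duration 2+2+4+4=12, value 40+18+36+34=128
- A+B+C+F: duration 2+2+4+3=11, value 40+18+36+26=120
Best: 154 pts.

154 pts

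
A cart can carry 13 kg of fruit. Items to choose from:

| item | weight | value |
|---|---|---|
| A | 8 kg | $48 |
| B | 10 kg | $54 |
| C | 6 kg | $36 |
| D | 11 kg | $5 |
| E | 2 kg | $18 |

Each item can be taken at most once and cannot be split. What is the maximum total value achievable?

$72

Check high-value combinations within 13 kg:
- B+E: weight 10+2=12, value 54+18=72
- A+E: weight 8+2=10, value 48+18=66
- C+E: weight 6+2=8, value 36+18=54
- B: weight 10, value 54
- A: weight 8, value 48
Best: $72.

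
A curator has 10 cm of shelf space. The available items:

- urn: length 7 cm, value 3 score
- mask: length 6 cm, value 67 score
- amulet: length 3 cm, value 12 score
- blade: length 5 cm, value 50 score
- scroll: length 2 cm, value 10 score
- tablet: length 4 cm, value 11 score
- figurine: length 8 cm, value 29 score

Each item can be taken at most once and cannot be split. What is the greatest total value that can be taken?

This is a 0/1 knapsack; check combinations near the capacity.
- mask+amulet: length 6+3=9, value 67+12=79
- mask+tablet: length 6+4=10, value 67+11=78
- mask+scroll: length 6+2=8, value 67+10=77
- amulet+blade+scroll: length 3+5+2=10, value 12+50+10=72
- mask: length 6, value 67
Best: 79 score.

79 score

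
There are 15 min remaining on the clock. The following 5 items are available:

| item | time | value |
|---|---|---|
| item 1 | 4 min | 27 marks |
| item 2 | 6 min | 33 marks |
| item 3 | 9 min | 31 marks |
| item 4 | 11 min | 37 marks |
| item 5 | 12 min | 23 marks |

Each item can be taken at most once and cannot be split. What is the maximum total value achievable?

This is a 0/1 knapsack; check combinations near the capacity.
- item 2+item 3: time 6+9=15, value 33+31=64
- item 1+item 4: time 4+11=15, value 27+37=64
- item 1+item 2: time 4+6=10, value 27+33=60
Best: 64 marks.

64 marks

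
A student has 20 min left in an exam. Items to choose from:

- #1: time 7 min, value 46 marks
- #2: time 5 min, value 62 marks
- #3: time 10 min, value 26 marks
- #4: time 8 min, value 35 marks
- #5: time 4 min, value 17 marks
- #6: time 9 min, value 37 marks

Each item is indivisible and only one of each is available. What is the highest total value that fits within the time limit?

143 marks

Check high-value combinations within 20 min:
- #1+#2+#4: time 7+5+8=20, value 46+62+35=143
- #1+#2+#5: time 7+5+4=16, value 46+62+17=125
- #2+#5+#6: time 5+4+9=18, value 62+17+37=116
- #2+#4+#5: time 5+8+4=17, value 62+35+17=114
Best: 143 marks.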